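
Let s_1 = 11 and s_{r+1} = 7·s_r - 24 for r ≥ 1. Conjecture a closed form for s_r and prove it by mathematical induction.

Computing the first terms: s_1 = 11, s_2 = 53, s_3 = 347. This suggests s_r = 7^r + 4.
Base case (r = 1): the formula gives 11 = 11 = s_1.
For the inductive step, assume it holds for an arbitrary m ≥ 1, so s_m = 7^m + 4.
Then s_{m+1} = 7·s_m - 24 = 7·(7^m + 4) - 24 = 7^(m + 1) + 4,
which is the claimed formula at r = m+1.
By the principle of mathematical induction, the result holds for all r ≥ 1.

s_r = 7^r + 4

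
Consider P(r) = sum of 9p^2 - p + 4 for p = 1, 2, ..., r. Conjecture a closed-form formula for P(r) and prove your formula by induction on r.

We claim P(r) = r(3r^2 + 4r + 5) for all r ≥ 1.
When r = 1: P(1) = 12, and the closed form gives 12. They agree.
Inductive step: suppose the statement holds for some p ≥ 1, so P(p) = p(3p^2 + 4p + 5).
Then P(p+1) = P(p) + (-p + 9(p + 1)^2 + 3) = (p(3p^2 + 4p + 5)) + (-p + 9(p + 1)^2 + 3).
Simplifying, P(p+1) = (p + 1)(3p^2 + 10p + 12) = (p+1)(3(p+1)^2 + 4(p+1) + 5),
which is the closed form with r = p+1.
By induction, the statement is established for all r ≥ 1.

P(r) = r(3r^2 + 4r + 5)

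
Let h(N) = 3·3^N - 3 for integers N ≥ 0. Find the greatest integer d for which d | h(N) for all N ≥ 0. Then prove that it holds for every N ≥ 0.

Computing the first values: h(0) = 0 and h(1) = 6; gcd(0, 6) = 6, so d ≤ 6.
We prove 6 | 3·3^N - 3 for all N ≥ 0 by induction on N.
For the base case N = 0: h(0) = 0 = 6·(0), so 6 | h(0).
For the inductive step, assume it holds for an arbitrary p ≥ 0, i.e. 6 | h(p). Then
h(p+1) = 3·3^(p+1) - 3 = 3·(3·3^p - 3) + 6 = 3·h(p) + 6. The first term is divisible by 6 by the inductive hypothesis, and 6 is divisible by 6. Hence 6 | h(p+1).
Hence, by induction on N, the claim holds for every N ≥ 0.
Therefore the largest such d is 6.

d = 6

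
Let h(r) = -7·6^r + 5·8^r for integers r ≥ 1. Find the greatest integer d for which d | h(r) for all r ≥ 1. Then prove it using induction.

Computing the first values: h(1) = -2 and h(2) = 68; gcd(-2, 68) = 2, so d ≤ 2.
We prove 2 | -7·6^r + 5·8^r for all r ≥ 1 by induction on r.
Base case (r = 1): h(1) = -2 = 2·(-1), so 2 | h(1).
Suppose the result is true for r = p, i.e. 2 | h(p). Then
h(p+1) − 8·h(p) = (-7·6^(p+1) + 5·8^(p+1)) − 8·(-7·6^p + 5·8^p) = (-7)·6^p·(6 − 8) = (14)·6^p. Since 2 | h(p) by the inductive hypothesis, 2 | 8·h(p); and 2 | 14 since 14 = 2·7. Therefore 2 | h(p+1).
Hence, by induction on r, the claim holds for every r ≥ 1.
Therefore the largest such d is 2.

d = 2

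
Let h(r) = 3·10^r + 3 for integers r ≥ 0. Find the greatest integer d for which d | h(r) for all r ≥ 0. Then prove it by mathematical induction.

Computing the first values: h(0) = 6 and h(1) = 33; gcd(6, 33) = 3, so d ≤ 3.
We prove 3 | 3·10^r + 3 for all r ≥ 0 by induction on r.
When r = 0: h(0) = 6 = 3·(2), so 3 | h(0).
Inductive step: suppose the statement holds for some j ≥ 0, i.e. 3 | h(j). Then
h(j+1) = 3·10^(j+1) + 3 = 10·(3·10^j + 3) - 27 = 10·h(j) - 27. The first term is divisible by 3 by the inductive hypothesis, and -27 is divisible by 3. Hence 3 | h(j+1).
By induction, the statement is established for all r ≥ 0.
Therefore the largest such d is 3.

d = 3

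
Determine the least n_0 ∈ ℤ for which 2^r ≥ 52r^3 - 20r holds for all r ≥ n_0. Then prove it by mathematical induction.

n_0 = 19

At r = 18: 262144 < 302904, so the inequality fails and n_0 ≥ 19. We prove 2^r ≥ 52r^3 - 20r for all r ≥ 19.
Base case (r = 19): 2^r = 524288 and 52r^3 - 20r = 356288, so 524288 ≥ 356288.
For the inductive step, assume it holds for an arbitrary m ≥ 19, so 2^m ≥ 52m^3 - 20m.
Then 2^(m + 1) = 2·(2^m) ≥ 2·(52m^3 - 20m).
Also, for m ≥ 19 we have 2·(52m^3 - 20m) ≥ 52(m+1)^3 - 20(m+1), since 2·(52m^3 - 20m) − (52(m+1)^3 - 20(m+1)) = 52m^3 - 156m^2 - 176m - 32, which is nonnegative for all m ≥ 19.
Combining, 2^(m + 1) ≥ 52(m+1)^3 - 20(m+1).
Hence, by induction on r, the claim holds for every r ≥ 19.
Hence the smallest such n_0 is 19.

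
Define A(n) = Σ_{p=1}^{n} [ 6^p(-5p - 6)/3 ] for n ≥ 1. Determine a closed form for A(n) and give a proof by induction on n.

A(n) = -2·6^n(n + 1) + 2

We claim A(n) = -2·6^n(n + 1) + 2 for all n ≥ 1.
When n = 1: A(1) = -22, and the closed form gives -22. They agree.
Suppose the result is true for n = p, so A(p) = -2·6^p(p + 1) + 2.
Then A(p+1) = A(p) + (6^p(-10p - 22)) = (-2·6^p(p + 1) + 2) + (6^p(-10p - 22)).
Simplifying, A(p+1) = -12·6^p·p - 24·6^p + 2 = -2·6^(p+1)((p+1) + 1) + 2,
which is the closed form with n = p+1.
By the principle of mathematical induction, the result holds for all n ≥ 1.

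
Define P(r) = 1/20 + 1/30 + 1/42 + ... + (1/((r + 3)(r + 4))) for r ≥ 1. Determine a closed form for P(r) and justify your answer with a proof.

P(r) = r/(4(r + 4))

We claim P(r) = r/(4(r + 4)) for all r ≥ 1.
For the base case r = 1: P(1) = 1/20, and the closed form gives 1/20. They agree.
For the inductive step, assume it holds for an arbitrary j ≥ 1, so P(j) = j/(4(j + 4)).
Then P(j+1) = P(j) + (1/((j + 4)(j + 5))) = (j/(4(j + 4))) + (1/((j + 4)(j + 5))).
Simplifying, P(j+1) = (j + 1)/(4(j + 5)) = (j+1)/(4((j+1) + 4)),
which is the closed form with r = j+1.
This completes the induction.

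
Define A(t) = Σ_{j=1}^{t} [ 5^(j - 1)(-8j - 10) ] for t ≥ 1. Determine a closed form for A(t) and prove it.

A(t) = -2·5^t(t + 1) + 2

We claim A(t) = -2·5^t(t + 1) + 2 for all t ≥ 1.
For the base case t = 1: A(1) = -18, and the closed form gives -18. They agree.
For the inductive step, assume it holds for an arbitrary j ≥ 1, so A(j) = -2·5^j(j + 1) + 2.
Then A(j+1) = A(j) + (5^j(-8j - 18)) = (-2·5^j(j + 1) + 2) + (5^j(-8j - 18)).
Simplifying, A(j+1) = -10·5^j·j - 20·5^j + 2 = -2·5^(j+1)((j+1) + 1) + 2,
which is the closed form with t = j+1.
By induction, the statement is established for all t ≥ 1.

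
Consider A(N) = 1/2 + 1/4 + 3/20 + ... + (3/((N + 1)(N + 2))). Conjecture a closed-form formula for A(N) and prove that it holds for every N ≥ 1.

A(N) = 3N/(2(N + 2))

We claim A(N) = 3N/(2(N + 2)) for all N ≥ 1.
When N = 1: A(1) = 1/2, and the closed form gives 1/2. They agree.
For the inductive step, assume it holds for an arbitrary k ≥ 1, so A(k) = 3k/(2(k + 2)).
Then A(k+1) = A(k) + (3/((k + 2)(k + 3))) = (3k/(2(k + 2))) + (3/((k + 2)(k + 3))).
Simplifying, A(k+1) = 3(k + 1)/(2(k + 3)) = 3(k+1)/(2((k+1) + 2)),
which is the closed form with N = k+1.
This completes the induction.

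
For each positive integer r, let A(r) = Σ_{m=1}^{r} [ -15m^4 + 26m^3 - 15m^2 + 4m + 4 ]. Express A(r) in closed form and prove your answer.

A(r) = -r(3r^4 + r^3 - 3r^2 - r - 4)

We claim A(r) = -r(3r^4 + r^3 - 3r^2 - r - 4) for all r ≥ 1.
When r = 1: A(1) = 4, and the closed form gives 4. They agree.
For the inductive step, assume it holds for an arbitrary m ≥ 1, so A(m) = m(-3m^4 - m^3 + 3m^2 + m + 4).
Then A(m+1) = A(m) + (-15m^4 - 34m^3 - 27m^2 - 8m + 4) = (m(-3m^4 - m^3 + 3m^2 + m + 4)) + (-15m^4 - 34m^3 - 27m^2 - 8m + 4).
Simplifying, A(m+1) = -(m + 1)(3m^4 + 13m^3 + 18m^2 + 8m - 4) = -(m+1)(3(m+1)^4 + (m+1)^3 - 3(m+1)^2 - (m+1) - 4),
which is the closed form with r = m+1.
By induction, the statement is established for all r ≥ 1.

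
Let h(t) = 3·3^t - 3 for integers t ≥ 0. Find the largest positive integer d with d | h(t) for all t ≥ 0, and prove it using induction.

Computing the first values: h(0) = 0 and h(1) = 6; gcd(0, 6) = 6, so d ≤ 6.
We prove 6 | 3·3^t - 3 for all t ≥ 0 by induction on t.
When t = 0: h(0) = 0 = 6·(0), so 6 | h(0).
Suppose the result is true for t = k, i.e. 6 | h(k). Then
h(k+1) = 3·3^(k+1) - 3 = 3·(3·3^k - 3) + 6 = 3·h(k) + 6. The first term is divisible by 6 by the inductive hypothesis, and 6 is divisible by 6. Hence 6 | h(k+1).
By induction, the statement is established for all t ≥ 0.
Therefore the largest such d is 6.

d = 6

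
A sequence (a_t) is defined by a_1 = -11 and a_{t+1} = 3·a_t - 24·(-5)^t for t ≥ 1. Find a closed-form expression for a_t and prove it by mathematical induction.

a_t = 3(-5)^t + 4·3^(t - 1)

Computing the first terms: a_1 = -11, a_2 = 87, a_3 = -339. This suggests a_t = 3(-5)^t + 4·3^(t - 1).
Base case (t = 1): the formula gives -11 = -11 = a_1.
Inductive step: suppose the statement holds for some p ≥ 1, so a_p = 3(-5)^p + 4·3^(p - 1).
Then a_{p+1} = 3·a_p - 24·(-5)^p = 3·(3(-5)^p + 4·3^(p - 1)) - 24·(-5)^p = 3(-5)^(p + 1) + 4·3^p = 3(-5)^(p+1) + 4·3^((p+1) - 1),
which is the claimed formula at t = p+1.
By induction, the statement is established for all t ≥ 1.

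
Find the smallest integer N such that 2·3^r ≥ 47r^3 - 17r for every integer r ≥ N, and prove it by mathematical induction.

At r = 8: 13122 < 23928, so the inequality fails and N ≥ 9. We prove 2·3^r ≥ 47r^3 - 17r for all r ≥ 9.
When r = 9: 2·3^r = 39366 and 47r^3 - 17r = 34110, so 39366 ≥ 34110.
Inductive step: suppose the statement holds for some i ≥ 9, so 2·3^i ≥ 47i^3 - 17i.
Then 2·3^(i + 1) = 3·(2·3^i) ≥ 3·(47i^3 - 17i).
Also, for i ≥ 9 we have 3·(47i^3 - 17i) ≥ 47(i+1)^3 - 17(i+1), since 3·(47i^3 - 17i) − (47(i+1)^3 - 17(i+1)) = 94i^3 - 141i^2 - 175i - 30, which is nonnegative for all i ≥ 9.
Combining, 2·3^(i + 1) ≥ 47(i+1)^3 - 17(i+1).
By the principle of mathematical induction, the result holds for all r ≥ 9.
Hence the smallest such N is 9.

N = 9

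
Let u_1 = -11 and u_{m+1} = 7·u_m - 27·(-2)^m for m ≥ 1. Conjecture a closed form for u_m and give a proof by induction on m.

u_m = 3(-2)^m - 5·7^(m - 1)

Computing the first terms: u_1 = -11, u_2 = -23, u_3 = -269. This suggests u_m = 3(-2)^m - 5·7^(m - 1).
When m = 1: the formula gives -11 = -11 = u_1.
Inductive step: assume the claim holds for m = p, so u_p = 3(-2)^p - 5·7^(p - 1).
Then u_{p+1} = 7·u_p - 27·(-2)^p = 7·(3(-2)^p - 5·7^(p - 1)) - 27·(-2)^p = 3(-2)^(p + 1) - 5·7^p = 3(-2)^(p+1) - 5·7^((p+1) - 1),
which is the claimed formula at m = p+1.
By the principle of mathematical induction, the result holds for all m ≥ 1.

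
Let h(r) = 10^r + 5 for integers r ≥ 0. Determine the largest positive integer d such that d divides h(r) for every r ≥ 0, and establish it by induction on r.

Computing the first values: h(0) = 6 and h(1) = 15; gcd(6, 15) = 3, so d ≤ 3.
We prove 3 | 10^r + 5 for all r ≥ 0 by induction on r.
When r = 0: h(0) = 6 = 3·(2), so 3 | h(0).
Inductive step: assume the claim holds for r = j, i.e. 3 | h(j). Then
h(j+1) = 10^(j+1) + 5 = 10·(10^j + 5) - 45 = 10·h(j) - 45. The first term is divisible by 3 by the inductive hypothesis, and -45 is divisible by 3. Hence 3 | h(j+1).
By the principle of mathematical induction, the result holds for all r ≥ 0.
Therefore the largest such d is 3.

d = 3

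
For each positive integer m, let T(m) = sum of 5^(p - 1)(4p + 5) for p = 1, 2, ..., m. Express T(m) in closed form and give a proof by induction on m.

We claim T(m) = 5^m(m + 1) - 1 for all m ≥ 1.
For the base case m = 1: T(1) = 9, and the closed form gives 9. They agree.
Inductive step: assume the claim holds for m = p, so T(p) = 5^p(p + 1) - 1.
Then T(p+1) = T(p) + (5^p(4p + 9)) = (5^p(p + 1) - 1) + (5^p(4p + 9)).
Simplifying, T(p+1) = 5·5^p·p + 10·5^p - 1 = 5^(p+1)((p+1) + 1) - 1,
which is the closed form with m = p+1.
Hence, by induction on m, the claim holds for every m ≥ 1.

T(m) = 5^m(m + 1) - 1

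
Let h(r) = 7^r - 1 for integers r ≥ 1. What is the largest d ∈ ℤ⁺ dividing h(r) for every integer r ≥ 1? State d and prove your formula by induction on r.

d = 6

Computing the first values: h(1) = 6 and h(2) = 48; gcd(6, 48) = 6, so d ≤ 6.
We prove 6 | 7^r - 1 for all r ≥ 1 by induction on r.
When r = 1: h(1) = 6 = 6·(1), so 6 | h(1).
Suppose the result is true for r = p, i.e. 6 | h(p). Then
7^{p+1} − 1^{p+1} = 7·7^p − 1·1^p = 7·(7^p − 1^p) + (6)·1^p. The first term is divisible by 6 by the inductive hypothesis, and the second term (6)·1^p is divisible by 6 since 6 | 6. Hence 6 | h(p+1).
This completes the induction.
Therefore the largest such d is 6.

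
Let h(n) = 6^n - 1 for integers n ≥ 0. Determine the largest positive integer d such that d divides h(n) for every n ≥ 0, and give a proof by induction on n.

Computing the first values: h(0) = 0 and h(1) = 5; gcd(0, 5) = 5, so d ≤ 5.
We prove 5 | 6^n - 1 for all n ≥ 0 by induction on n.
Base case (n = 0): h(0) = 0 = 5·(0), so 5 | h(0).
Inductive step: suppose the statement holds for some j ≥ 0, i.e. 5 | h(j). Then
h(j+1) = 6^(j+1) - 1 = 6·(6^j - 1) + 5 = 6·h(j) + 5. The first term is divisible by 5 by the inductive hypothesis, and 5 is divisible by 5. Hence 5 | h(j+1).
Hence, by induction on n, the claim holds for every n ≥ 0.
Therefore the largest such d is 5.

d = 5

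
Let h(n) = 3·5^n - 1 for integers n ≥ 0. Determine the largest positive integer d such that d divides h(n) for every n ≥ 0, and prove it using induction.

Computing the first values: h(0) = 2 and h(1) = 14; gcd(2, 14) = 2, so d ≤ 2.
We prove 2 | 3·5^n - 1 for all n ≥ 0 by induction on n.
When n = 0: h(0) = 2 = 2·(1), so 2 | h(0).
Inductive step: assume the claim holds for n = p, i.e. 2 | h(p). Then
h(p+1) = 3·5^(p+1) - 1 = 5·(3·5^p - 1) + 4 = 5·h(p) + 4. The first term is divisible by 2 by the inductive hypothesis, and 4 is divisible by 2. Hence 2 | h(p+1).
By the principle of mathematical induction, the result holds for all n ≥ 0.
Therefore the largest such d is 2.

d = 2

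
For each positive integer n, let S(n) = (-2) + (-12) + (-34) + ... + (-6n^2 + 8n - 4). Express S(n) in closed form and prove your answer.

S(n) = -n(2n^2 - n + 1)

We claim S(n) = -n(2n^2 - n + 1) for all n ≥ 1.
Base step (n = 1): S(1) = -2, and the closed form gives -2. They agree.
Suppose the result is true for n = i, so S(i) = i(-2i^2 + i - 1).
Then S(i+1) = S(i) + (-6i^2 - 4i - 2) = (i(-2i^2 + i - 1)) + (-6i^2 - 4i - 2).
Simplifying, S(i+1) = -(i + 1)(2i^2 + 3i + 2) = -(i+1)(2(i+1)^2 - (i+1) + 1),
which is the closed form with n = i+1.
This completes the induction.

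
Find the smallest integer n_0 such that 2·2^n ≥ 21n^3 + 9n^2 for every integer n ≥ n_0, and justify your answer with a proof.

n_0 = 16

At n = 15: 65536 < 72900, so the inequality fails and n_0 ≥ 16. We prove 2·2^n ≥ 21n^3 + 9n^2 for all n ≥ 16.
For the base case n = 16: 2·2^n = 131072 and 21n^3 + 9n^2 = 88320, so 131072 ≥ 88320.
Suppose the result is true for n = i, so 2·2^i ≥ 21i^3 + 9i^2.
Then 2·2^(i + 1) = 2·(2·2^i) ≥ 2·(21i^3 + 9i^2).
Also, for i ≥ 16 we have 2·(21i^3 + 9i^2) ≥ 21(i+1)^3 + 9(i+1)^2, since 2·(21i^3 + 9i^2) − (21(i+1)^3 + 9(i+1)^2) = 21i^3 - 54i^2 - 81i - 30, which is nonnegative for all i ≥ 16.
Combining, 2·2^(i + 1) ≥ 21(i+1)^3 + 9(i+1)^2.
Hence, by induction on n, the claim holds for every n ≥ 16.
Hence the smallest such n_0 is 16.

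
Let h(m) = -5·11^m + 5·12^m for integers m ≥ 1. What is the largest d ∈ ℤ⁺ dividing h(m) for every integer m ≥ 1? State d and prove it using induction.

d = 5

Computing the first values: h(1) = 5 and h(2) = 115; gcd(5, 115) = 5, so d ≤ 5.
We prove 5 | -5·11^m + 5·12^m for all m ≥ 1 by induction on m.
Base case (m = 1): h(1) = 5 = 5·(1), so 5 | h(1).
Inductive step: suppose the statement holds for some r ≥ 1, i.e. 5 | h(r). Then
h(r+1) − 12·h(r) = (-5·11^(r+1) + 5·12^(r+1)) − 12·(-5·11^r + 5·12^r) = (-5)·11^r·(11 − 12) = (5)·11^r. Since 5 | h(r) by the inductive hypothesis, 5 | 12·h(r); and 5 | 5 since 5 = 5·1. Therefore 5 | h(r+1).
By the principle of mathematical induction, the result holds for all m ≥ 1.
Therefore the largest such d is 5.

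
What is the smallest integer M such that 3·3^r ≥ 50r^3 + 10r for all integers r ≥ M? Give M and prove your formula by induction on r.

M = 9

At r = 8: 19683 < 25680, so the inequality fails and M ≥ 9. We prove 3·3^r ≥ 50r^3 + 10r for all r ≥ 9.
For the base case r = 9: 3·3^r = 59049 and 50r^3 + 10r = 36540, so 59049 ≥ 36540.
For the inductive step, assume it holds for an arbitrary p ≥ 9, so 3·3^p ≥ 50p^3 + 10p.
Then 3·3^(p + 1) = 3·(3·3^p) ≥ 3·(50p^3 + 10p).
Also, for p ≥ 9 we have 3·(50p^3 + 10p) ≥ 50(p+1)^3 + 10(p+1), since 3·(50p^3 + 10p) − (50(p+1)^3 + 10(p+1)) = 100p^3 - 150p^2 - 130p - 60, which is nonnegative for all p ≥ 9.
Combining, 3·3^(p + 1) ≥ 50(p+1)^3 + 10(p+1).
This completes the induction.
Hence the smallest such M is 9.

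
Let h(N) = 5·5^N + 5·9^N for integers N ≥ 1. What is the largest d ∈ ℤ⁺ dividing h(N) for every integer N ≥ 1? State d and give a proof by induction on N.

d = 10

Computing the first values: h(1) = 70 and h(2) = 530; gcd(70, 530) = 10, so d ≤ 10.
We prove 10 | 5·5^N + 5·9^N for all N ≥ 1 by induction on N.
Base case (N = 1): h(1) = 70 = 10·(7), so 10 | h(1).
Inductive step: suppose the statement holds for some p ≥ 1, i.e. 10 | h(p). Then
h(p+1) − 9·h(p) = (5·5^(p+1) + 5·9^(p+1)) − 9·(5·5^p + 5·9^p) = (5)·5^p·(5 − 9) = (-20)·5^p. Since 10 | h(p) by the inductive hypothesis, 10 | 9·h(p); and 10 | -20 since -20 = 10·-2. Therefore 10 | h(p+1).
This completes the induction.
Therefore the largest such d is 10.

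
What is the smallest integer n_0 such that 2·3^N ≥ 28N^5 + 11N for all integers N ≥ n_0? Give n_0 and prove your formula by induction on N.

n_0 = 15

At N = 14: 9565938 < 15059226, so the inequality fails and n_0 ≥ 15. We prove 2·3^N ≥ 28N^5 + 11N for all N ≥ 15.
For the base case N = 15: 2·3^N = 28697814 and 28N^5 + 11N = 21262665, so 28697814 ≥ 21262665.
Inductive step: assume the claim holds for N = p, so 2·3^p ≥ 28p^5 + 11p.
Then 2·3^(p + 1) = 3·(2·3^p) ≥ 3·(28p^5 + 11p).
Also, for p ≥ 15 we have 3·(28p^5 + 11p) ≥ 28(p+1)^5 + 11(p+1), since 3·(28p^5 + 11p) − (28(p+1)^5 + 11(p+1)) = 56p^5 - 140p^4 - 280p^3 - 280p^2 - 118p - 39, which is nonnegative for all p ≥ 15.
Combining, 2·3^(p + 1) ≥ 28(p+1)^5 + 11(p+1).
This completes the induction.
Hence the smallest such n_0 is 15.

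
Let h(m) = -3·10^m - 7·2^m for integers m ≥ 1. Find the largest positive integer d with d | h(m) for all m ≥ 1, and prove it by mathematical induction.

d = 4

Computing the first values: h(1) = -44 and h(2) = -328; gcd(-44, -328) = 4, so d ≤ 4.
We prove 4 | -3·10^m - 7·2^m for all m ≥ 1 by induction on m.
Base case (m = 1): h(1) = -44 = 4·(-11), so 4 | h(1).
For the inductive step, assume it holds for an arbitrary i ≥ 1, i.e. 4 | h(i). Then
h(i+1) − 10·h(i) = (-3·10^(i+1) - 7·2^(i+1)) − 10·(-3·10^i - 7·2^i) = (-7)·2^i·(2 − 10) = (56)·2^i. Since 4 | h(i) by the inductive hypothesis, 4 | 10·h(i); and 4 | 56 since 56 = 4·14. Therefore 4 | h(i+1).
By induction, the statement is established for all m ≥ 1.
Therefore the largest such d is 4.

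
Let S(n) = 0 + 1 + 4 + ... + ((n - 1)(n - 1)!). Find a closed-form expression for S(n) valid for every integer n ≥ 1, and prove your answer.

S(n) = n! - 1

We claim S(n) = n! - 1 for all n ≥ 1.
For the base case n = 1: S(1) = 0, and the closed form gives 0. They agree.
Suppose the result is true for n = r, so S(r) = r! - 1.
Then S(r+1) = S(r) + (r·r!) = (r! - 1) + (r·r!).
Simplifying, S(r+1) = (r+1)! - 1,
which is the closed form with n = r+1.
By the principle of mathematical induction, the result holds for all n ≥ 1.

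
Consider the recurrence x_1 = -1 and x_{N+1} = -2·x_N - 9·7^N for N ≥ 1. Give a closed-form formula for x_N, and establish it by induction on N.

x_N = -3(-2)^N - 7^N

Computing the first terms: x_1 = -1, x_2 = -61, x_3 = -319. This suggests x_N = -3(-2)^N - 7^N.
Base step (N = 1): the formula gives -1 = -1 = x_1.
Inductive step: suppose the statement holds for some m ≥ 1, so x_m = -3(-2)^m - 7^m.
Then x_{m+1} = -2·x_m - 9·7^m = -2·(-3(-2)^m - 7^m) - 9·7^m = -3(-2)^(m + 1) - 7^(m + 1),
which is the claimed formula at N = m+1.
By induction, the statement is established for all N ≥ 1.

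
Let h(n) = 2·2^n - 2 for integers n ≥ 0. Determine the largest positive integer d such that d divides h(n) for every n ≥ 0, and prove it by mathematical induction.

Computing the first values: h(0) = 0 and h(1) = 2; gcd(0, 2) = 2, so d ≤ 2.
We prove 2 | 2·2^n - 2 for all n ≥ 0 by induction on n.
When n = 0: h(0) = 0 = 2·(0), so 2 | h(0).
For the inductive step, assume it holds for an arbitrary j ≥ 0, i.e. 2 | h(j). Then
h(j+1) = 2·2^(j+1) - 2 = 2·(2·2^j - 2) + 2 = 2·h(j) + 2. The first term is divisible by 2 by the inductive hypothesis, and 2 is divisible by 2. Hence 2 | h(j+1).
By the principle of mathematical induction, the result holds for all n ≥ 0.
Therefore the largest such d is 2.

d = 2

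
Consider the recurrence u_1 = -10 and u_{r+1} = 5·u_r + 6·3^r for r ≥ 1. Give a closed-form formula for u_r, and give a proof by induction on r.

u_r = -3^(r + 1) - 5^(r - 1)

Computing the first terms: u_1 = -10, u_2 = -32, u_3 = -106. This suggests u_r = -3^(r + 1) - 5^(r - 1).
When r = 1: the formula gives -10 = -10 = u_1.
Inductive step: assume the claim holds for r = m, so u_m = -3^(m + 1) - 5^(m - 1).
Then u_{m+1} = 5·u_m + 6·3^m = 5·(-3^(m + 1) - 5^(m - 1)) + 6·3^m = -3^(m + 2) - 5^m = -3^((m+1) + 1) - 5^((m+1) - 1),
which is the claimed formula at r = m+1.
By induction, the statement is established for all r ≥ 1.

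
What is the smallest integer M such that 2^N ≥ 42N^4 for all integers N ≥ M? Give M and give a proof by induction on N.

M = 24

At N = 23: 8388608 < 11753322, so the inequality fails and M ≥ 24. We prove 2^N ≥ 42N^4 for all N ≥ 24.
For the base case N = 24: 2^N = 16777216 and 42N^4 = 13934592, so 16777216 ≥ 13934592.
Inductive step: assume the claim holds for N = r, so 2^r ≥ 42r^4.
Then 2^(r + 1) = 2·(2^r) ≥ 2·(42r^4).
Also, for r ≥ 24 we have 2·(42r^4) ≥ 42(r+1)^4, since 2 ≥ (1 + 1/r)^4 for all r ≥ 24.
Combining, 2^(r + 1) ≥ 42(r+1)^4.
Hence, by induction on N, the claim holds for every N ≥ 24.
Hence the smallest such M is 24.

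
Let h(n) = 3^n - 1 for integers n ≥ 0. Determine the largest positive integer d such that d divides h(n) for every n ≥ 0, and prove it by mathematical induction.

Computing the first values: h(0) = 0 and h(1) = 2; gcd(0, 2) = 2, so d ≤ 2.
We prove 2 | 3^n - 1 for all n ≥ 0 by induction on n.
Base step (n = 0): h(0) = 0 = 2·(0), so 2 | h(0).
Suppose the result is true for n = i, i.e. 2 | h(i). Then
h(i+1) = 3^(i+1) - 1 = 3·(3^i - 1) + 2 = 3·h(i) + 2. The first term is divisible by 2 by the inductive hypothesis, and 2 is divisible by 2. Hence 2 | h(i+1).
By induction, the statement is established for all n ≥ 0.
Therefore the largest such d is 2.

d = 2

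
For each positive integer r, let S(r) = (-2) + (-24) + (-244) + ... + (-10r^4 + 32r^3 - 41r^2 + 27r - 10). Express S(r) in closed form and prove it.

S(r) = -r(2r^4 - 3r^3 + r^2 - r + 3)

We claim S(r) = -r(2r^4 - 3r^3 + r^2 - r + 3) for all r ≥ 1.
Base step (r = 1): S(1) = -2, and the closed form gives -2. They agree.
For the inductive step, assume it holds for an arbitrary m ≥ 1, so S(m) = m(-2m^4 + 3m^3 - m^2 + m - 3).
Then S(m+1) = S(m) + (-10m^4 - 8m^3 - 5m^2 + m - 2) = (m(-2m^4 + 3m^3 - m^2 + m - 3)) + (-10m^4 - 8m^3 - 5m^2 + m - 2).
Simplifying, S(m+1) = -(m + 1)(2m^4 + 5m^3 + 4m^2 + 2) = -(m+1)(2(m+1)^4 - 3(m+1)^3 + (m+1)^2 - (m+1) + 3),
which is the closed form with r = m+1.
Hence, by induction on r, the claim holds for every r ≥ 1.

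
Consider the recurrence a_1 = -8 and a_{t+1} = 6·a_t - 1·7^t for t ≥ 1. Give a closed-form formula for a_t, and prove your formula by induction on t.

a_t = -6^(t - 1) - 7^t

Computing the first terms: a_1 = -8, a_2 = -55, a_3 = -379. This suggests a_t = -6^(t - 1) - 7^t.
For the base case t = 1: the formula gives -8 = -8 = a_1.
For the inductive step, assume it holds for an arbitrary p ≥ 1, so a_p = -6^(p - 1) - 7^p.
Then a_{p+1} = 6·a_p - 1·7^p = 6·(-6^(p - 1) - 7^p) - 1·7^p = -6^p - 7^(p + 1) = -6^((p+1) - 1) - 7^(p+1),
which is the claimed formula at t = p+1.
This completes the induction.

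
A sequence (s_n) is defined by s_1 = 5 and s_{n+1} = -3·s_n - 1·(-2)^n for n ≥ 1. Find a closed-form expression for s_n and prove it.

Computing the first terms: s_1 = 5, s_2 = -13, s_3 = 35. This suggests s_n = -(-2)^n - (-3)^n.
When n = 1: the formula gives 5 = 5 = s_1.
Inductive step: suppose the statement holds for some r ≥ 1, so s_r = -(-2)^r - (-3)^r.
Then s_{r+1} = -3·s_r - 1·(-2)^r = -3·(-(-2)^r - (-3)^r) - 1·(-2)^r = -(-2)^(r + 1) - (-3)^(r + 1),
which is the claimed formula at n = r+1.
By induction, the statement is established for all n ≥ 1.

s_n = -(-2)^n - (-3)^n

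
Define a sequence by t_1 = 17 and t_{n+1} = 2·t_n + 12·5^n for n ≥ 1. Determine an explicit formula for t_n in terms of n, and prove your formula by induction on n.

Computing the first terms: t_1 = 17, t_2 = 94, t_3 = 488. This suggests t_n = -3·2^(n - 1) + 4·5^n.
When n = 1: the formula gives 17 = 17 = t_1.
Suppose the result is true for n = r, so t_r = -3·2^(r - 1) + 4·5^r.
Then t_{r+1} = 2·t_r + 12·5^r = 2·(-3·2^(r - 1) + 4·5^r) + 12·5^r = -3·2^r + 4·5^(r + 1) = -3·2^((r+1) - 1) + 4·5^(r+1),
which is the claimed formula at n = r+1.
By induction, the statement is established for all n ≥ 1.

t_n = -3·2^(n - 1) + 4·5^n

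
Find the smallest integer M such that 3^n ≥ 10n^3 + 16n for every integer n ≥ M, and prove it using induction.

M = 8

At n = 7: 2187 < 3542, so the inequality fails and M ≥ 8. We prove 3^n ≥ 10n^3 + 16n for all n ≥ 8.
Base step (n = 8): 3^n = 6561 and 10n^3 + 16n = 5248, so 6561 ≥ 5248.
Suppose the result is true for n = r, so 3^r ≥ 10r^3 + 16r.
Then 3^(r + 1) = 3·(3^r) ≥ 3·(10r^3 + 16r).
Also, for r ≥ 8 we have 3·(10r^3 + 16r) ≥ 10(r+1)^3 + 16(r+1), since 3·(10r^3 + 16r) − (10(r+1)^3 + 16(r+1)) = 20r^3 - 30r^2 + 2r - 26, which is nonnegative for all r ≥ 8.
Combining, 3^(r + 1) ≥ 10(r+1)^3 + 16(r+1).
Hence, by induction on n, the claim holds for every n ≥ 8.
Hence the smallest such M is 8.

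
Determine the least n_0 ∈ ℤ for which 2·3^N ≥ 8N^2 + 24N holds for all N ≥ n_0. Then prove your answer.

At N = 4: 162 < 224, so the inequality fails and n_0 ≥ 5. We prove 2·3^N ≥ 8N^2 + 24N for all N ≥ 5.
For the base case N = 5: 2·3^N = 486 and 8N^2 + 24N = 320, so 486 ≥ 320.
Suppose the result is true for N = m, so 2·3^m ≥ 8m^2 + 24m.
Then 2·3^(m + 1) = 3·(2·3^m) ≥ 3·(8m^2 + 24m).
Also, for m ≥ 5 we have 3·(8m^2 + 24m) ≥ 8(m+1)^2 + 24(m+1), since 3·(8m^2 + 24m) − (8(m+1)^2 + 24(m+1)) = 16m^2 + 32m - 32, which is nonnegative for all m ≥ 5.
Combining, 2·3^(m + 1) ≥ 8(m+1)^2 + 24(m+1).
By the principle of mathematical induction, the result holds for all N ≥ 5.
Hence the smallest such n_0 is 5.

n_0 = 5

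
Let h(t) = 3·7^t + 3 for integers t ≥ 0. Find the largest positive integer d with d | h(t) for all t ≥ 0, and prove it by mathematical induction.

d = 6

Computing the first values: h(0) = 6 and h(1) = 24; gcd(6, 24) = 6, so d ≤ 6.
We prove 6 | 3·7^t + 3 for all t ≥ 0 by induction on t.
For the base case t = 0: h(0) = 6 = 6·(1), so 6 | h(0).
Inductive step: suppose the statement holds for some r ≥ 0, i.e. 6 | h(r). Then
h(r+1) = 3·7^(r+1) + 3 = 7·(3·7^r + 3) - 18 = 7·h(r) - 18. The first term is divisible by 6 by the inductive hypothesis, and -18 is divisible by 6. Hence 6 | h(r+1).
By the principle of mathematical induction, the result holds for all t ≥ 0.
Therefore the largest such d is 6.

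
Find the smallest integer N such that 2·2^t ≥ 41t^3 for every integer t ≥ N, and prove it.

At t = 16: 131072 < 167936, so the inequality fails and N ≥ 17. We prove 2·2^t ≥ 41t^3 for all t ≥ 17.
When t = 17: 2·2^t = 262144 and 41t^3 = 201433, so 262144 ≥ 201433.
Suppose the result is true for t = m, so 2·2^m ≥ 41m^3.
Then 2·2^(m + 1) = 2·(2·2^m) ≥ 2·(41m^3).
Also, for m ≥ 17 we have 2·(41m^3) ≥ 41(m+1)^3, since 2 ≥ (1 + 1/m)^3 for all m ≥ 17.
Combining, 2·2^(m + 1) ≥ 41(m+1)^3.
By induction, the statement is established for all t ≥ 17.
Hence the smallest such N is 17.

N = 17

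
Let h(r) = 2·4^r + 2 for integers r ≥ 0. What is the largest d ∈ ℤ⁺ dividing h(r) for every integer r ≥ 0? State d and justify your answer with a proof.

d = 2

Computing the first values: h(0) = 4 and h(1) = 10; gcd(4, 10) = 2, so d ≤ 2.
We prove 2 | 2·4^r + 2 for all r ≥ 0 by induction on r.
Base step (r = 0): h(0) = 4 = 2·(2), so 2 | h(0).
Inductive step: assume the claim holds for r = m, i.e. 2 | h(m). Then
h(m+1) = 2·4^(m+1) + 2 = 4·(2·4^m + 2) - 6 = 4·h(m) - 6. The first term is divisible by 2 by the inductive hypothesis, and -6 is divisible by 2. Hence 2 | h(m+1).
By induction, the statement is established for all r ≥ 0.
Therefore the largest such d is 2.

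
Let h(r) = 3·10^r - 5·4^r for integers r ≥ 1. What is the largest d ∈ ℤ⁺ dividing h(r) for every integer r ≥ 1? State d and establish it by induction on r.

Computing the first values: h(1) = 10 and h(2) = 220; gcd(10, 220) = 10, so d ≤ 10.
We prove 10 | 3·10^r - 5·4^r for all r ≥ 1 by induction on r.
For the base case r = 1: h(1) = 10 = 10·(1), so 10 | h(1).
For the inductive step, assume it holds for an arbitrary i ≥ 1, i.e. 10 | h(i). Then
h(i+1) − 10·h(i) = (3·10^(i+1) - 5·4^(i+1)) − 10·(3·10^i - 5·4^i) = (-5)·4^i·(4 − 10) = (30)·4^i. Since 10 | h(i) by the inductive hypothesis, 10 | 10·h(i); and 10 | 30 since 30 = 10·3. Therefore 10 | h(i+1).
By induction, the statement is established for all r ≥ 1.
Therefore the largest such d is 10.

d = 10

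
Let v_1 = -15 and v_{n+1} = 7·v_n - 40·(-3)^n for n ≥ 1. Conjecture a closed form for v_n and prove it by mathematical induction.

v_n = 4(-3)^n - 3·7^(n - 1)

Computing the first terms: v_1 = -15, v_2 = 15, v_3 = -255. This suggests v_n = 4(-3)^n - 3·7^(n - 1).
For the base case n = 1: the formula gives -15 = -15 = v_1.
Suppose the result is true for n = j, so v_j = 4(-3)^j - 3·7^(j - 1).
Then v_{j+1} = 7·v_j - 40·(-3)^j = 7·(4(-3)^j - 3·7^(j - 1)) - 40·(-3)^j = 4(-3)^(j + 1) - 3·7^j = 4(-3)^(j+1) - 3·7^((j+1) - 1),
which is the claimed formula at n = j+1.
This completes the induction.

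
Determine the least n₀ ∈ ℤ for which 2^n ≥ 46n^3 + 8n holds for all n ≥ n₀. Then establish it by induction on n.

At n = 18: 262144 < 268416, so the inequality fails and n₀ ≥ 19. We prove 2^n ≥ 46n^3 + 8n for all n ≥ 19.
When n = 19: 2^n = 524288 and 46n^3 + 8n = 315666, so 524288 ≥ 315666.
Inductive step: assume the claim holds for n = m, so 2^m ≥ 46m^3 + 8m.
Then 2^(m + 1) = 2·(2^m) ≥ 2·(46m^3 + 8m).
Also, for m ≥ 19 we have 2·(46m^3 + 8m) ≥ 46(m+1)^3 + 8(m+1), since 2·(46m^3 + 8m) − (46(m+1)^3 + 8(m+1)) = 46m^3 - 138m^2 - 130m - 54, which is nonnegative for all m ≥ 19.
Combining, 2^(m + 1) ≥ 46(m+1)^3 + 8(m+1).
This completes the induction.
Hence the smallest such n₀ is 19.

n₀ = 19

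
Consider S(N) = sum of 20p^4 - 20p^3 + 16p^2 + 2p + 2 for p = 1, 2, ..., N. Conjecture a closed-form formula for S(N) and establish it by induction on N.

S(N) = N(4N^4 + 5N^3 + 2N^2 + 4N + 5)

We claim S(N) = N(4N^4 + 5N^3 + 2N^2 + 4N + 5) for all N ≥ 1.
Base case (N = 1): S(1) = 20, and the closed form gives 20. They agree.
Suppose the result is true for N = p, so S(p) = p(4p^4 + 5p^3 + 2p^2 + 4p + 5).
Then S(p+1) = S(p) + (20p^4 + 60p^3 + 76p^2 + 54p + 20) = (p(4p^4 + 5p^3 + 2p^2 + 4p + 5)) + (20p^4 + 60p^3 + 76p^2 + 54p + 20).
Simplifying, S(p+1) = (p + 1)(4p^4 + 21p^3 + 41p^2 + 39p + 20) = (p+1)(4(p+1)^4 + 5(p+1)^3 + 2(p+1)^2 + 4(p+1) + 5),
which is the closed form with N = p+1.
This completes the induction.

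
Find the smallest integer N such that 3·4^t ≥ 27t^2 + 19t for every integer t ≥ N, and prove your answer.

At t = 3: 192 < 300, so the inequality fails and N ≥ 4. We prove 3·4^t ≥ 27t^2 + 19t for all t ≥ 4.
Base case (t = 4): 3·4^t = 768 and 27t^2 + 19t = 508, so 768 ≥ 508.
For the inductive step, assume it holds for an arbitrary j ≥ 4, so 3·4^j ≥ 27j^2 + 19j.
Then 3·4^(j + 1) = 4·(3·4^j) ≥ 4·(27j^2 + 19j).
Also, for j ≥ 4 we have 4·(27j^2 + 19j) ≥ 27(j+1)^2 + 19(j+1), since 4·(27j^2 + 19j) − (27(j+1)^2 + 19(j+1)) = 81j^2 + 3j - 46, which is nonnegative for all j ≥ 4.
Combining, 3·4^(j + 1) ≥ 27(j+1)^2 + 19(j+1).
By the principle of mathematical induction, the result holds for all t ≥ 4.
Hence the smallest such N is 4.

N = 4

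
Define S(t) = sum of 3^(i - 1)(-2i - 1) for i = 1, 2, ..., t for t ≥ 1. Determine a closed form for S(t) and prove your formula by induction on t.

S(t) = -3^t·t

We claim S(t) = -3^t·t for all t ≥ 1.
When t = 1: S(1) = -3, and the closed form gives -3. They agree.
Inductive step: assume the claim holds for t = i, so S(i) = -3^i·i.
Then S(i+1) = S(i) + (3^i(-2i - 3)) = (-3^i·i) + (3^i(-2i - 3)).
Simplifying, S(i+1) = 3^(i + 1)(-i - 1) = -3^(i+1)·(i+1),
which is the closed form with t = i+1.
Hence, by induction on t, the claim holds for every t ≥ 1.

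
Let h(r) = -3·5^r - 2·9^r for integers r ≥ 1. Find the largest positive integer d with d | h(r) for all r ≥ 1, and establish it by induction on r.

Computing the first values: h(1) = -33 and h(2) = -237; gcd(-33, -237) = 3, so d ≤ 3.
We prove 3 | -3·5^r - 2·9^r for all r ≥ 1 by induction on r.
When r = 1: h(1) = -33 = 3·(-11), so 3 | h(1).
For the inductive step, assume it holds for an arbitrary m ≥ 1, i.e. 3 | h(m). Then
h(m+1) − 9·h(m) = (-3·5^(m+1) - 2·9^(m+1)) − 9·(-3·5^m - 2·9^m) = (-3)·5^m·(5 − 9) = (12)·5^m. Since 3 | h(m) by the inductive hypothesis, 3 | 9·h(m); and 3 | 12 since 12 = 3·4. Therefore 3 | h(m+1).
This completes the induction.
Therefore the largest such d is 3.

d = 3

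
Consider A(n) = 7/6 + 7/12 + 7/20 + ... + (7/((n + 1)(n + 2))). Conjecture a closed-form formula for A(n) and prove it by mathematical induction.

A(n) = 7n/(2(n + 2))

We claim A(n) = 7n/(2(n + 2)) for all n ≥ 1.
For the base case n = 1: A(1) = 7/6, and the closed form gives 7/6. They agree.
Suppose the result is true for n = k, so A(k) = 7k/(2(k + 2)).
Then A(k+1) = A(k) + (7/((k + 2)(k + 3))) = (7k/(2(k + 2))) + (7/((k + 2)(k + 3))).
Simplifying, A(k+1) = 7(k + 1)/(2(k + 3)) = 7(k+1)/(2((k+1) + 2)),
which is the closed form with n = k+1.
Hence, by induction on n, the claim holds for every n ≥ 1.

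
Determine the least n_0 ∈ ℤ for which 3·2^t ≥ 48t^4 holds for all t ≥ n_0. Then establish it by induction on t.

n_0 = 22

At t = 21: 6291456 < 9335088, so the inequality fails and n_0 ≥ 22. We prove 3·2^t ≥ 48t^4 for all t ≥ 22.
Base step (t = 22): 3·2^t = 12582912 and 48t^4 = 11244288, so 12582912 ≥ 11244288.
Inductive step: assume the claim holds for t = k, so 3·2^k ≥ 48k^4.
Then 3·2^(k + 1) = 2·(3·2^k) ≥ 2·(48k^4).
Also, for k ≥ 22 we have 2·(48k^4) ≥ 48(k+1)^4, since 2 ≥ (1 + 1/k)^4 for all k ≥ 22.
Combining, 3·2^(k + 1) ≥ 48(k+1)^4.
By the principle of mathematical induction, the result holds for all t ≥ 22.
Hence the smallest such n_0 is 22.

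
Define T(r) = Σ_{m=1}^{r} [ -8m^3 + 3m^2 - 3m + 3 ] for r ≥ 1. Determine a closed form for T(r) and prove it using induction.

T(r) = -r(2r - 1)(r^2 + 2r + 2)

We claim T(r) = -r(2r - 1)(r^2 + 2r + 2) for all r ≥ 1.
Base step (r = 1): T(1) = -5, and the closed form gives -5. They agree.
For the inductive step, assume it holds for an arbitrary m ≥ 1, so T(m) = m(-2m^3 - 3m^2 - 2m + 2).
Then T(m+1) = T(m) + (-3m - 8(m + 1)^3 + 3(m + 1)^2) = (m(-2m^3 - 3m^2 - 2m + 2)) + (-3m - 8(m + 1)^3 + 3(m + 1)^2).
Simplifying, T(m+1) = -(m + 1)(2m + 1)(m^2 + 4m + 5) = -(m+1)(2(m+1) - 1)((m+1)^2 + 2(m+1) + 2),
which is the closed form with r = m+1.
By the principle of mathematical induction, the result holds for all r ≥ 1.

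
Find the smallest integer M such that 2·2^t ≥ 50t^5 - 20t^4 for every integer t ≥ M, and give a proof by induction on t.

M = 29

At t = 28: 536870912 < 848225280, so the inequality fails and M ≥ 29. We prove 2·2^t ≥ 50t^5 - 20t^4 for all t ≥ 29.
When t = 29: 2·2^t = 1073741824 and 50t^5 - 20t^4 = 1011411830, so 1073741824 ≥ 1011411830.
Inductive step: suppose the statement holds for some r ≥ 29, so 2·2^r ≥ 50r^5 - 20r^4.
Then 2·2^(r + 1) = 2·(2·2^r) ≥ 2·(50r^5 - 20r^4).
Also, for r ≥ 29 we have 2·(50r^5 - 20r^4) ≥ 50(r+1)^5 - 20(r+1)^4, since 2·(50r^5 - 20r^4) − (50(r+1)^5 - 20(r+1)^4) = 50r^5 - 270r^4 - 420r^3 - 380r^2 - 170r - 30, which is nonnegative for all r ≥ 29.
Combining, 2·2^(r + 1) ≥ 50(r+1)^5 - 20(r+1)^4.
Hence, by induction on t, the claim holds for every t ≥ 29.
Hence the smallest such M is 29.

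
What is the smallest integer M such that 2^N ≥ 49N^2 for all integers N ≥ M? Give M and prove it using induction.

At N = 13: 8192 < 8281, so the inequality fails and M ≥ 14. We prove 2^N ≥ 49N^2 for all N ≥ 14.
Base case (N = 14): 2^N = 16384 and 49N^2 = 9604, so 16384 ≥ 9604.
For the inductive step, assume it holds for an arbitrary k ≥ 14, so 2^k ≥ 49k^2.
Then 2^(k + 1) = 2·(2^k) ≥ 2·(49k^2).
Also, for k ≥ 14 we have 2·(49k^2) ≥ 49(k+1)^2, since 2 ≥ (1 + 1/k)^2 for all k ≥ 14.
Combining, 2^(k + 1) ≥ 49(k+1)^2.
This completes the induction.
Hence the smallest such M is 14.

M = 14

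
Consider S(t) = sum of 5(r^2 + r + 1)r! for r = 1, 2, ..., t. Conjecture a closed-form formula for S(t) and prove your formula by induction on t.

We claim S(t) = (5t + 5)(t + 1)! - 5 for all t ≥ 1.
When t = 1: S(1) = 15, and the closed form gives 15. They agree.
Suppose the result is true for t = r, so S(r) = (5r + 5)(r + 1)! - 5.
Then S(r+1) = S(r) + (5(r^2 + 3r + 3)(r + 1)!) = ((5r + 5)(r + 1)! - 5) + (5(r^2 + 3r + 3)(r + 1)!).
Simplifying, S(r+1) = (5(r+1) + 5)((r+1) + 1)! - 5,
which is the closed form with t = r+1.
This completes the induction.

S(t) = (5t + 5)(t + 1)! - 5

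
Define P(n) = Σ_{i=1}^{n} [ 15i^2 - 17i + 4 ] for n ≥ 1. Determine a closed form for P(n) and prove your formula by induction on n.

We claim P(n) = n(5n^2 - n - 2) for all n ≥ 1.
Base case (n = 1): P(1) = 2, and the closed form gives 2. They agree.
Suppose the result is true for n = i, so P(i) = i(5i^2 - i - 2).
Then P(i+1) = P(i) + (15i^2 + 13i + 2) = (i(5i^2 - i - 2)) + (15i^2 + 13i + 2).
Simplifying, P(i+1) = (i + 1)(5i^2 + 9i + 2) = (i+1)(5(i+1)^2 - (i+1) - 2),
which is the closed form with n = i+1.
By induction, the statement is established for all n ≥ 1.

P(n) = n(5n^2 - n - 2)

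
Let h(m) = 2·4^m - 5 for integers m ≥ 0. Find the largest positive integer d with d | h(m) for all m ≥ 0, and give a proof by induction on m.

Computing the first values: h(0) = -3 and h(1) = 3; gcd(-3, 3) = 3, so d ≤ 3.
We prove 3 | 2·4^m - 5 for all m ≥ 0 by induction on m.
Base step (m = 0): h(0) = -3 = 3·(-1), so 3 | h(0).
Inductive step: assume the claim holds for m = k, i.e. 3 | h(k). Then
h(k+1) = 2·4^(k+1) - 5 = 4·(2·4^k - 5) + 15 = 4·h(k) + 15. The first term is divisible by 3 by the inductive hypothesis, and 15 is divisible by 3. Hence 3 | h(k+1).
By the principle of mathematical induction, the result holds for all m ≥ 0.
Therefore the largest such d is 3.

d = 3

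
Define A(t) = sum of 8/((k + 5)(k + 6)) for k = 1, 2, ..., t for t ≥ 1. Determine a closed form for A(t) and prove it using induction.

A(t) = 4t/(3(t + 6))

We claim A(t) = 4t/(3(t + 6)) for all t ≥ 1.
Base case (t = 1): A(1) = 4/21, and the closed form gives 4/21. They agree.
Suppose the result is true for t = k, so A(k) = 4k/(3(k + 6)).
Then A(k+1) = A(k) + (8/((k + 6)(k + 7))) = (4k/(3(k + 6))) + (8/((k + 6)(k + 7))).
Simplifying, A(k+1) = 4(k + 1)/(3(k + 7)) = 4(k+1)/(3((k+1) + 6)),
which is the closed form with t = k+1.
This completes the induction.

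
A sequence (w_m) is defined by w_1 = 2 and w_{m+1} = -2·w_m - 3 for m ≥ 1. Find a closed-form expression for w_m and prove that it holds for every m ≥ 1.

Computing the first terms: w_1 = 2, w_2 = -7, w_3 = 11. This suggests w_m = 3(-2)^(m - 1) - 1.
For the base case m = 1: the formula gives 2 = 2 = w_1.
Inductive step: assume the claim holds for m = p, so w_p = 3(-2)^(p - 1) - 1.
Then w_{p+1} = -2·w_p - 3 = -2·(3(-2)^(p - 1) - 1) - 3 = 3(-2)^p - 1 = 3(-2)^((p+1) - 1) - 1,
which is the claimed formula at m = p+1.
By induction, the statement is established for all m ≥ 1.

w_m = 3(-2)^(m - 1) - 1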